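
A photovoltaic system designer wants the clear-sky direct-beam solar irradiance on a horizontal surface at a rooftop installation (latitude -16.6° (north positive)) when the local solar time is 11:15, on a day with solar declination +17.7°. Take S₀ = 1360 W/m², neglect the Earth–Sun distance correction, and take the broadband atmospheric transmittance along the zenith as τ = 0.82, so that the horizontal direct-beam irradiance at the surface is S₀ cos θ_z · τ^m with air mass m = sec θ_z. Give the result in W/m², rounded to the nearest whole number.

860 W/m²

Hour angle H = 15° × (11.25 − 12) = -11.25°.
cos θ_z = sin(-16.6°) sin(17.7°) + cos(-16.6°) cos(17.7°) cos(-11.25°) = -0.0869 + 0.8954 = 0.8085.
Air mass m = 1/cos θ_z = 1/0.8085 = 1.237; τ^m = 0.82^1.237 = 0.7823.
Surface direct beam = 1360 × 0.8085 × 0.7823 = 860.19 W/m².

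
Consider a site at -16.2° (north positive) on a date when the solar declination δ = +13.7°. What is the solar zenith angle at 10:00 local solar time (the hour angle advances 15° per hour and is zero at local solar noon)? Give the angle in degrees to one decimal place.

Hour angle H = 15° × (10 − 12) = -30.00°.
cos θ_z = sin(-16.2°) sin(13.7°) + cos(-16.2°) cos(13.7°) cos(-30.00°) = -0.0661 + 0.8080 = 0.7419.
θ_z = arccos(0.7419) = 42.11°.

42.1°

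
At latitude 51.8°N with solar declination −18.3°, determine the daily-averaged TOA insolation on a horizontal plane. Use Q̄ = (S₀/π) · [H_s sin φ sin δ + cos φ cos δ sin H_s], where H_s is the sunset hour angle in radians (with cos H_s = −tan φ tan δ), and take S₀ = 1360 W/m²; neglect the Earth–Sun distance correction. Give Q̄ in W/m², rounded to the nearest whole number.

109 W/m²

The sunset hour angle satisfies cos H_s = −tan φ tan δ = 0.4203, giving H_s = 65.15°. In radians, H_s = 1.1371.
H_s sin φ sin δ = 1.1371 × 0.7859 × -0.3140 = -0.2806.
cos φ cos δ sin H_s = 0.6184 × 0.9494 × 0.9074 = 0.5327.
Q̄ = (1360/π) × (-0.2806 + 0.5327) = 432.90 × 0.2521 = 109.13 W/m².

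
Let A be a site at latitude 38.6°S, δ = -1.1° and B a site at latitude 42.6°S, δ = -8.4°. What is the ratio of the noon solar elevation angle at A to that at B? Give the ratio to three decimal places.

0.941

A: 90° − |-38.6 − (-1.1)| = 52.50°.
B: 90° − |-42.6 − (-8.4)| = 55.80°.
Ratio A/B = 52.5000 / 55.8000 = 0.9409.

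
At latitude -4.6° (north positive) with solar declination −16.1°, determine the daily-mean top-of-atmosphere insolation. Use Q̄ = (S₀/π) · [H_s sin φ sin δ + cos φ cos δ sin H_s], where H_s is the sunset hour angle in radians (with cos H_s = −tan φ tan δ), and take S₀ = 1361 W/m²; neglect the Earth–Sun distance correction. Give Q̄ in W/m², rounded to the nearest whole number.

The sunset hour angle satisfies cos H_s = −tan φ tan δ = -0.0232, giving H_s = 91.33°. In radians, H_s = 1.5940.
H_s sin φ sin δ = 1.5940 × -0.0802 × -0.2773 = 0.0354.
cos φ cos δ sin H_s = 0.9968 × 0.9608 × 0.9997 = 0.9574.
Q̄ = (1361/π) × (0.0354 + 0.9574) = 433.22 × 0.9928 = 430.10 W/m².

430 W/m²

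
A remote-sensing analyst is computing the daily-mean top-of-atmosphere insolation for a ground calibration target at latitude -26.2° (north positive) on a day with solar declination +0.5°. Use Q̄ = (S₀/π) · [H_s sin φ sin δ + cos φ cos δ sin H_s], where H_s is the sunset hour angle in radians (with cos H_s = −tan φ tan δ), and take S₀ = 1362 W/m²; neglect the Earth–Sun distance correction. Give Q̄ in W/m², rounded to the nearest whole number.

386 W/m²

The sunset hour angle satisfies cos H_s = −tan φ tan δ = 0.0043, giving H_s = 89.75°. In radians, H_s = 1.5664.
H_s sin φ sin δ = 1.5664 × -0.4415 × 0.0087 = -0.0060.
cos φ cos δ sin H_s = 0.8973 × 1.0000 × 1.0000 = 0.8973.
Q̄ = (1362/π) × (-0.0060 + 0.8973) = 433.54 × 0.8913 = 386.41 W/m².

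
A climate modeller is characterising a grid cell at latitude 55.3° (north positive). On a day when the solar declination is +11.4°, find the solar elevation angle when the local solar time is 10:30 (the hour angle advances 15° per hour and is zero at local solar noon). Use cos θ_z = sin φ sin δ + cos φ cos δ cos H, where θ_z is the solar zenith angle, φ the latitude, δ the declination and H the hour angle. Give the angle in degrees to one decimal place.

42.7°

Hour angle H = 15° × (10.5 − 12) = -22.50°.
With φ = 55.3°, δ = 11.4°, H = -22.50°: sin φ sin δ = 0.1625, cos φ cos δ cos H = 0.5156, so cos θ_z = 0.6781.
θ_z = arccos(0.6781) = 47.30°, so the elevation is 90° − 47.30° = 42.70°.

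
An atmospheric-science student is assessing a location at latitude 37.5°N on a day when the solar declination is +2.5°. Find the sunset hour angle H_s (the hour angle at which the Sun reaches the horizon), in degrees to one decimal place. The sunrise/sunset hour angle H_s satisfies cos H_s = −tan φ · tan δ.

The sunset hour angle satisfies cos H_s = −tan φ tan δ = -0.0335, giving H_s = 91.92°.

91.9°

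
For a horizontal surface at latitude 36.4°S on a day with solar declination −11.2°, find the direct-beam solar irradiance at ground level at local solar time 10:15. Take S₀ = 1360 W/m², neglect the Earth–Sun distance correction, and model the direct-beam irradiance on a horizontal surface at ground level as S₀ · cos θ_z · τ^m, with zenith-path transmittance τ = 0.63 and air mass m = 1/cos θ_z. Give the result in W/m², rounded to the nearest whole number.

639 W/m²

Hour angle H = 15° × (10.25 − 12) = -26.25°.
With φ = -36.4°, δ = -11.2°, H = -26.25°: sin φ sin δ = 0.1153, cos φ cos δ cos H = 0.7081, so cos θ_z = 0.8234.
Air mass m = 1/cos θ_z = 1/0.8234 = 1.214; τ^m = 0.63^1.214 = 0.5707.
Surface direct beam = 1360 × 0.8234 × 0.5707 = 639.08 W/m².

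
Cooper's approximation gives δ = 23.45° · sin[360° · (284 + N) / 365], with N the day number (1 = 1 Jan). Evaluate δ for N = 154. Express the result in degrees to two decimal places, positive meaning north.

+22.30°

360 × (284 + 154) / 365 = 432.000°; sin(432.000°) = 0.9511.
δ = 23.45 × 0.9511 = 22.303° ≈ +22.30°.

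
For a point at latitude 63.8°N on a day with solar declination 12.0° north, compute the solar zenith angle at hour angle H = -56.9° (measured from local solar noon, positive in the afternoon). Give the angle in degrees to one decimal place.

65.0°

With φ = 63.8°, δ = 12.0°, H = -56.90°: sin φ sin δ = 0.1866, cos φ cos δ cos H = 0.2358, so cos θ_z = 0.4224.
θ_z = arccos(0.4224) = 65.01°.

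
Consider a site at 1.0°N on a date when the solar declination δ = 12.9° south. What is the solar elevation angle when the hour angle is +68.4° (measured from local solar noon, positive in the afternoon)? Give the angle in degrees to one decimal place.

With φ = 1.0°, δ = -12.9°, H = 68.40°: sin φ sin δ = -0.0039, cos φ cos δ cos H = 0.3588, so cos θ_z = 0.3549.
θ_z = arccos(0.3549) = 69.21°, so the elevation is 90° − 69.21° = 20.79°.

20.8°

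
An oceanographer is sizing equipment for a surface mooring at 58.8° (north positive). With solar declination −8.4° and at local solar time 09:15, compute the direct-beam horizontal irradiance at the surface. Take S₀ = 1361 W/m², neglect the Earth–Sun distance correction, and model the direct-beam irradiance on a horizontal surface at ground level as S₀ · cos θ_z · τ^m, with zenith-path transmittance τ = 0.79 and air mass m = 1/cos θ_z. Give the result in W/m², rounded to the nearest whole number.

143 W/m²

Hour angle H = 15° × (9.25 − 12) = -41.25°.
cos θ_z = sin φ sin δ + cos φ cos δ cos H = (0.8554)(-0.1461) + (0.5180)(0.9893)(0.7518) = 0.2603.
Air mass m = 1/cos θ_z = 1/0.2603 = 3.842; τ^m = 0.79^3.842 = 0.4043.
Surface direct beam = 1361 × 0.2603 × 0.4043 = 143.23 W/m².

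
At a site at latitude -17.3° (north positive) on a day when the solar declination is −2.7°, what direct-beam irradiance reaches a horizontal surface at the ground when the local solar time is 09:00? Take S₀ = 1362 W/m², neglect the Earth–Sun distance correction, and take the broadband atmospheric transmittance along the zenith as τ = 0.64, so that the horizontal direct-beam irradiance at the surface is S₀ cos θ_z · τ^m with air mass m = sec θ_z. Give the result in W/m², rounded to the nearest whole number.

490 W/m²

Hour angle H = 15° × (9 − 12) = -45.00°.
With φ = -17.3°, δ = -2.7°, H = -45.00°: sin φ sin δ = 0.0140, cos φ cos δ cos H = 0.6744, so cos θ_z = 0.6884.
Air mass m = 1/cos θ_z = 1/0.6884 = 1.453; τ^m = 0.64^1.453 = 0.5229.
Surface direct beam = 1362 × 0.6884 × 0.5229 = 490.27 W/m².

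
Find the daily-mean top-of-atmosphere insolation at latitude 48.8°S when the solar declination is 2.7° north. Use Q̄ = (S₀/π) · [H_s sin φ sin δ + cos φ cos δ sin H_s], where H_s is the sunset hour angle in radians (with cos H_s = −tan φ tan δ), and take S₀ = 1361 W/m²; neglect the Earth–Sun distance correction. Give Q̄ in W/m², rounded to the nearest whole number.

cos H_s = −tan(-48.8°) · tan(2.7°) = 0.0539, so H_s = arccos(0.0539) = 86.91°. In radians, H_s = 1.5169.
H_s sin φ sin δ = 1.5169 × -0.7524 × 0.0471 = -0.0538.
cos φ cos δ sin H_s = 0.6587 × 0.9989 × 0.9985 = 0.6570.
Q̄ = (1361/π) × (-0.0538 + 0.6570) = 433.22 × 0.6032 = 261.32 W/m².

261 W/m²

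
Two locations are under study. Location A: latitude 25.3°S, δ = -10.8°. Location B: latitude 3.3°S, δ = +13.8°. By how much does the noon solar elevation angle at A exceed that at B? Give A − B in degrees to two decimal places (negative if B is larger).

A: 90° − |-25.3 − (-10.8)| = 75.50°.
B: 90° − |-3.3 − (13.8)| = 72.90°.
A − B = 75.50 − 72.90 = 2.60°.

+2.60°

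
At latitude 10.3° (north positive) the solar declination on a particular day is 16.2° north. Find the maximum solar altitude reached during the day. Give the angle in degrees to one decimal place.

84.1°

At local solar noon the hour angle is zero, so the elevation is 90° − |φ − δ| = 90° − |10.3° − (16.2°)| = 90° − 5.9° = 84.1°.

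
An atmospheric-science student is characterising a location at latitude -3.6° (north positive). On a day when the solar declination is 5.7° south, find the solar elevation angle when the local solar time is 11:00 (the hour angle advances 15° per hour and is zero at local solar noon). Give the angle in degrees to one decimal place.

Hour angle H = 15° × (11 − 12) = -15.00°.
With φ = -3.6°, δ = -5.7°, H = -15.00°: sin φ sin δ = 0.0062, cos φ cos δ cos H = 0.9593, so cos θ_z = 0.9655.
θ_z = arccos(0.9655) = 15.09°, so the elevation is 90° − 15.09° = 74.91°.

74.9°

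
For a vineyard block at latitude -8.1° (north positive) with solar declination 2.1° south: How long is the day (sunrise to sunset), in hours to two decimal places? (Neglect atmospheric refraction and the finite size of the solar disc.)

12.04 hours

cos H_s = −tan(-8.1°) · tan(-2.1°) = -0.0052, so H_s = arccos(-0.0052) = 90.30°.
Day length = 2 H_s / 15° h⁻¹ = 180.60° / 15 = 12.040 h.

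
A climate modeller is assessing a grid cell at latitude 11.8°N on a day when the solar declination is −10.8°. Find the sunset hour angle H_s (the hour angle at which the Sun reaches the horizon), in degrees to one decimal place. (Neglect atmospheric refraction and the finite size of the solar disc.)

87.7°

cos H_s = −tan(11.8°) · tan(-10.8°) = 0.0399, so H_s = arccos(0.0399) = 87.71°.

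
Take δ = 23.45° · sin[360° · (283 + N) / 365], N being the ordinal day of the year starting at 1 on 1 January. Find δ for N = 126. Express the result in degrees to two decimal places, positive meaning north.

+16.11°

360 × (283 + 126) / 365 = 403.397°; sin(403.397°) = 0.6870.
δ = 23.45 × 0.6870 = 16.110° ≈ +16.11°.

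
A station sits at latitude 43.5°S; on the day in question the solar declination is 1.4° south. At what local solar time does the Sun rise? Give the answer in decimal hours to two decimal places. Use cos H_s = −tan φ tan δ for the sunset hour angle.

5.91 h

−tan φ tan δ = −(-0.9490)(-0.0244) = -0.0232; H_s = arccos(-0.0232) = 91.33°.
Sunrise is at 12 − H_s/15 = 12 − 6.089 = 5.911 h local solar time.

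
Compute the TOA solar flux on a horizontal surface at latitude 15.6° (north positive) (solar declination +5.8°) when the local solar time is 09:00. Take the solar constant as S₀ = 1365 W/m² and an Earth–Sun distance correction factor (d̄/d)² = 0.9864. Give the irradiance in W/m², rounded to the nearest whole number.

949 W/m²

Hour angle H = 15° × (9 − 12) = -45.00°.
cos θ_z = sin(15.6°) sin(5.8°) + cos(15.6°) cos(5.8°) cos(-45.00°) = 0.0272 + 0.6776 = 0.7048.
Top-of-atmosphere irradiance = S₀ (d̄/d)² cos θ_z = 1365 × 0.9864 × 0.7048 = 948.97 W/m².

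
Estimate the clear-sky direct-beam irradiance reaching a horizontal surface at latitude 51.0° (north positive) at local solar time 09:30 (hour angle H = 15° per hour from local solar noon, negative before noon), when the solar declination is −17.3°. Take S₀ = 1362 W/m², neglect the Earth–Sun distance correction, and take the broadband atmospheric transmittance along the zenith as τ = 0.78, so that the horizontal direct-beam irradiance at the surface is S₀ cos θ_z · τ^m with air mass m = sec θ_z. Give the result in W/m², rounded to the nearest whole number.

Hour angle H = 15° × (9.5 − 12) = -37.50°.
cos θ_z = sin(51.0°) sin(-17.3°) + cos(51.0°) cos(-17.3°) cos(-37.50°) = -0.2311 + 0.4767 = 0.2456.
Air mass m = 1/cos θ_z = 1/0.2456 = 4.072; τ^m = 0.78^4.072 = 0.3636.
Surface direct beam = 1362 × 0.2456 × 0.3636 = 121.63 W/m².

122 W/m²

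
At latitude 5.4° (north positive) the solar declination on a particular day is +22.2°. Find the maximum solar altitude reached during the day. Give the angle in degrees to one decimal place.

At local solar noon the hour angle is zero, so the elevation is 90° − |φ − δ| = 90° − |5.4° − (22.2°)| = 90° − 16.8° = 73.2°.

73.2°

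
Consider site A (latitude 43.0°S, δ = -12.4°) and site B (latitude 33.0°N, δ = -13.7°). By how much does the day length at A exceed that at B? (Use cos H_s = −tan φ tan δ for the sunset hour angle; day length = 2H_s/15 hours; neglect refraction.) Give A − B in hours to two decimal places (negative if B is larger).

A: H_s = arccos(−tan -43.0° · tan -12.4°) = 101.83°, so 2H_s/15 = 13.5773 h.
B: H_s = arccos(−tan 33.0° · tan -13.7°) = 80.89°, so 2H_s/15 = 10.7853 h.
A − B = 13.5773 − 10.7853 = 2.7920 h.

+2.79 h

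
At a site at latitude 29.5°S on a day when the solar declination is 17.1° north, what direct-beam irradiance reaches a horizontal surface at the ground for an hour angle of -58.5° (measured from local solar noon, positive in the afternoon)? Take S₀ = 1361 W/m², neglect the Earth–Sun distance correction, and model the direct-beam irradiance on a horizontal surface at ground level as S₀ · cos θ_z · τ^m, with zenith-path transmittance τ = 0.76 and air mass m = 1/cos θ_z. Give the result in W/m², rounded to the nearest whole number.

153 W/m²

cos θ_z = sin(-29.5°) sin(17.1°) + cos(-29.5°) cos(17.1°) cos(-58.50°) = -0.1448 + 0.4347 = 0.2899.
Air mass m = 1/cos θ_z = 1/0.2899 = 3.449; τ^m = 0.76^3.449 = 0.3881.
Surface direct beam = 1361 × 0.2899 × 0.3881 = 153.13 W/m².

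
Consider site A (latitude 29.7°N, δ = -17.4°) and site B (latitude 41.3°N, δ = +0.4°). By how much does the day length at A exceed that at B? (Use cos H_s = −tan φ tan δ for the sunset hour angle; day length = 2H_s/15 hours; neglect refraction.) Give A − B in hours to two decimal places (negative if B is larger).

A: H_s = arccos(−tan 29.7° · tan -17.4°) = 79.70°, so 2H_s/15 = 10.6267 h.
B: H_s = arccos(−tan 41.3° · tan 0.4°) = 90.35°, so 2H_s/15 = 12.0467 h.
A − B = 10.6267 − 12.0467 = -1.4200 h.

-1.42 h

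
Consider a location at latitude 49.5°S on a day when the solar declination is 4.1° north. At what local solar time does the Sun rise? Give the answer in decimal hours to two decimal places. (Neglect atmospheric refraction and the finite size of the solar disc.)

cos H_s = −tan(-49.5°) · tan(4.1°) = 0.0839, so H_s = arccos(0.0839) = 85.19°.
Sunrise is at 12 − H_s/15 = 12 − 5.679 = 6.321 h local solar time.

6.32 h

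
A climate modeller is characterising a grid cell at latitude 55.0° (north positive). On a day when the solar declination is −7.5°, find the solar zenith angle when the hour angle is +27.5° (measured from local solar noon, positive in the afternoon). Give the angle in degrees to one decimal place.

cos θ_z = sin(55.0°) sin(-7.5°) + cos(55.0°) cos(-7.5°) cos(27.50°) = -0.1069 + 0.5044 = 0.3975.
θ_z = arccos(0.3975) = 66.58°.

66.6°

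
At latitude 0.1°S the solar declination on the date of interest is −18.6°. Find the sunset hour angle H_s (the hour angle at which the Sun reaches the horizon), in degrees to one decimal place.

90.0°

cos H_s = −tan(-0.1°) · tan(-18.6°) = -0.0006, so H_s = arccos(-0.0006) = 90.03°.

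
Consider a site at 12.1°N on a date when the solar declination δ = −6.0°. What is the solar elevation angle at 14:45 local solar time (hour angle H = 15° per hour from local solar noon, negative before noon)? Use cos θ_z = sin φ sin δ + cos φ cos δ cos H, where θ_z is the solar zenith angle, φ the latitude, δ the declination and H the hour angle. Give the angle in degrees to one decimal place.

45.2°

Hour angle H = 15° × (14.75 − 12) = 41.25°.
cos θ_z = sin(12.1°) sin(-6.0°) + cos(12.1°) cos(-6.0°) cos(41.25°) = -0.0219 + 0.7311 = 0.7092.
θ_z = arccos(0.7092) = 44.83°, so the elevation is 90° − 44.83° = 45.17°.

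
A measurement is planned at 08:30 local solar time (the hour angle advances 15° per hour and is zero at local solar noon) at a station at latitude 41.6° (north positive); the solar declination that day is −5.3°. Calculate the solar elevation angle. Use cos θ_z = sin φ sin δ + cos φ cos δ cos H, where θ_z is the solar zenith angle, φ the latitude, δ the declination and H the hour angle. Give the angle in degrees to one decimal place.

Hour angle H = 15° × (8.5 − 12) = -52.50°.
cos θ_z = sin(41.6°) sin(-5.3°) + cos(41.6°) cos(-5.3°) cos(-52.50°) = -0.0613 + 0.4533 = 0.3920.
θ_z = arccos(0.3920) = 66.92°, so the elevation is 90° − 66.92° = 23.08°.

23.1°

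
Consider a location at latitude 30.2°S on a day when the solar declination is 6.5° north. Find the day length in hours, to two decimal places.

11.49 hours

cos H_s = −tan(-30.2°) · tan(6.5°) = 0.0663, so H_s = arccos(0.0663) = 86.20°.
Day length = 2 H_s / 15° h⁻¹ = 172.40° / 15 = 11.493 h.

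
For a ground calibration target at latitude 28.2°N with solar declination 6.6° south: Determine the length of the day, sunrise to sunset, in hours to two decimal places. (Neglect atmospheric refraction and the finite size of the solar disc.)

11.53 hours

cos H_s = −tan(28.2°) · tan(-6.6°) = 0.0620, so H_s = arccos(0.0620) = 86.45°.
Day length = 2 H_s / 15° h⁻¹ = 172.90° / 15 = 11.527 h.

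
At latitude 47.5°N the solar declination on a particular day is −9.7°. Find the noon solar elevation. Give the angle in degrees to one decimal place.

At local solar noon the hour angle is zero, so the elevation is 90° − |φ − δ| = 90° − |47.5° − (-9.7°)| = 90° − 57.2° = 32.8°.

32.8°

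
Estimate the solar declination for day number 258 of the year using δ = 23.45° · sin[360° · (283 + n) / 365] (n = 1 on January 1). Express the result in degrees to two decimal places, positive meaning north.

360 × (283 + 258) / 365 = 533.589°; sin(533.589°) = 0.1117.
δ = 23.45 × 0.1117 = 2.619° ≈ +2.62°.

+2.62°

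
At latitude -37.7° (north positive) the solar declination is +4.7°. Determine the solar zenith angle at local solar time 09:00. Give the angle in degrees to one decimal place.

59.5°

Hour angle H = 15° × (9 − 12) = -45.00°.
cos θ_z = sin φ sin δ + cos φ cos δ cos H = (-0.6115)(0.0819) + (0.7912)(0.9966)(0.7071) = 0.5075.
θ_z = arccos(0.5075) = 59.50°.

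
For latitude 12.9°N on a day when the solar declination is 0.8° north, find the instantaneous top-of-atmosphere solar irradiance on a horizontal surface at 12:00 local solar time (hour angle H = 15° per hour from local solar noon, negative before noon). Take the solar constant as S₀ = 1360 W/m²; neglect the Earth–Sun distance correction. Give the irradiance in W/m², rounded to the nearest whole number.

Hour angle H = 15° × (12 − 12) = 0.00°.
With φ = 12.9°, δ = 0.8°, H = 0.00°: sin φ sin δ = 0.0031, cos φ cos δ cos H = 0.9747, so cos θ_z = 0.9778.
Top-of-atmosphere irradiance = S₀ cos θ_z = 1360 × 0.9778 = 1329.81 W/m².

1330 W/m²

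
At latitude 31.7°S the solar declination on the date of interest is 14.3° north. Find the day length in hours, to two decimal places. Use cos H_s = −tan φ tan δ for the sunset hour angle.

−tan φ tan δ = −(-0.6176)(0.2549) = 0.1574; H_s = arccos(0.1574) = 80.94°.
Day length = 2 H_s / 15° h⁻¹ = 161.88° / 15 = 10.792 h.

10.79 hours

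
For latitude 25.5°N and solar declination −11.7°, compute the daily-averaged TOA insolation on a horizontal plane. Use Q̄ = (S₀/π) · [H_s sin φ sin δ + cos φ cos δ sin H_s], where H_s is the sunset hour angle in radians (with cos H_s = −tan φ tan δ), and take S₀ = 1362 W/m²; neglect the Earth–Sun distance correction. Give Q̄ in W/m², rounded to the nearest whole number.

326 W/m²

cos H_s = −tan(25.5°) · tan(-11.7°) = 0.0988, so H_s = arccos(0.0988) = 84.33°. In radians, H_s = 1.4718.
H_s sin φ sin δ = 1.4718 × 0.4305 × -0.2028 = -0.1285.
cos φ cos δ sin H_s = 0.9026 × 0.9792 × 0.9951 = 0.8795.
Q̄ = (1362/π) × (-0.1285 + 0.8795) = 433.54 × 0.7510 = 325.59 W/m².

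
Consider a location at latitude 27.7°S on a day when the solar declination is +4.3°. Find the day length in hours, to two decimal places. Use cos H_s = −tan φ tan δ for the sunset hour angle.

−tan φ tan δ = −(-0.5250)(0.0752) = 0.0395; H_s = arccos(0.0395) = 87.74°.
Day length = 2 H_s / 15° h⁻¹ = 175.48° / 15 = 11.699 h.

11.70 hours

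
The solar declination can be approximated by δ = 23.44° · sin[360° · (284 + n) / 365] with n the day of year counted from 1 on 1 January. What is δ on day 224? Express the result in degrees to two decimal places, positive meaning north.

360 × (284 + 224) / 365 = 501.041°; sin(501.041°) = 0.6288.
δ = 23.44 × 0.6288 = 14.739° ≈ +14.74°.

+14.74°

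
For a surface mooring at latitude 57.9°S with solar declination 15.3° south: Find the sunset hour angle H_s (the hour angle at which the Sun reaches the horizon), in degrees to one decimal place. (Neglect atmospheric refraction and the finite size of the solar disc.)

cos H_s = −tan(-57.9°) · tan(-15.3°) = -0.4361, so H_s = arccos(-0.4361) = 115.86°.

115.9°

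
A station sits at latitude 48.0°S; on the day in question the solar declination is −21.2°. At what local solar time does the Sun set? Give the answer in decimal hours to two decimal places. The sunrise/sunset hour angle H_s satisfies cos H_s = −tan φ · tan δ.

19.70 h

cos H_s = −tan(-48.0°) · tan(-21.2°) = -0.4308, so H_s = arccos(-0.4308) = 115.52°.
Sunset is at 12 + H_s/15 = 12 + 7.701 = 19.701 h local solar time.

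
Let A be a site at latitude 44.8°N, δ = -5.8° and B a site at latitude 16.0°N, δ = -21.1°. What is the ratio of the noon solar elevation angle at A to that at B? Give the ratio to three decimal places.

A: 90° − |44.8 − (-5.8)| = 39.40°.
B: 90° − |16.0 − (-21.1)| = 52.90°.
Ratio A/B = 39.4000 / 52.9000 = 0.7448.

0.745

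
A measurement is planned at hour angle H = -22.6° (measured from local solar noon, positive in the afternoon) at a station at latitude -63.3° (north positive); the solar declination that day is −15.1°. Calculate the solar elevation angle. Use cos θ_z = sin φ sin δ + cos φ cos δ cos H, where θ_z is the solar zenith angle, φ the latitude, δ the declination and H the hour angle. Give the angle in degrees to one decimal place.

cos θ_z = sin φ sin δ + cos φ cos δ cos H = (-0.8934)(-0.2605) + (0.4493)(0.9655)(0.9232) = 0.6332.
θ_z = arccos(0.6332) = 50.71°, so the elevation is 90° − 50.71° = 39.29°.

39.3°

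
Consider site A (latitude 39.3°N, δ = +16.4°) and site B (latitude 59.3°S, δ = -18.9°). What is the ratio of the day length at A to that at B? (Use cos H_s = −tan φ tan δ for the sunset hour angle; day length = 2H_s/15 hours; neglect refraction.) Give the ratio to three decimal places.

A: H_s = arccos(−tan 39.3° · tan 16.4°) = 103.94°, so 2H_s/15 = 13.8587 h.
B: H_s = arccos(−tan -59.3° · tan -18.9°) = 125.21°, so 2H_s/15 = 16.6947 h.
Ratio A/B = 13.8587 / 16.6947 = 0.8301.

0.830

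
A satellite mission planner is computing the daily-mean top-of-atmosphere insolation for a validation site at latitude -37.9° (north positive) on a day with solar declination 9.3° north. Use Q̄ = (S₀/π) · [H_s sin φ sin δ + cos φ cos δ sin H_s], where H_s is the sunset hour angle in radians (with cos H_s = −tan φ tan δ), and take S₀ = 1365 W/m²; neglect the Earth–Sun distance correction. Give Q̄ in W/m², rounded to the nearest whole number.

273 W/m²

cos H_s = −tan(-37.9°) · tan(9.3°) = 0.1275, so H_s = arccos(0.1275) = 82.67°. In radians, H_s = 1.4429.
H_s sin φ sin δ = 1.4429 × -0.6143 × 0.1616 = -0.1432.
cos φ cos δ sin H_s = 0.7891 × 0.9869 × 0.9918 = 0.7724.
Q̄ = (1365/π) × (-0.1432 + 0.7724) = 434.49 × 0.6292 = 273.38 W/m².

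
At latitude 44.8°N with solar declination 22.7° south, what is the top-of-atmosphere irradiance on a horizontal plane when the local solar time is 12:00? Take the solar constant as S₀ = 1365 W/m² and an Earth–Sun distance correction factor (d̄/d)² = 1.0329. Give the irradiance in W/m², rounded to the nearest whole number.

540 W/m²

Hour angle H = 15° × (12 − 12) = 0.00°.
cos θ_z = sin φ sin δ + cos φ cos δ cos H = (0.7046)(-0.3859) + (0.7096)(0.9225)(1.0000) = 0.3827.
Top-of-atmosphere irradiance = S₀ (d̄/d)² cos θ_z = 1365 × 1.0329 × 0.3827 = 539.57 W/m².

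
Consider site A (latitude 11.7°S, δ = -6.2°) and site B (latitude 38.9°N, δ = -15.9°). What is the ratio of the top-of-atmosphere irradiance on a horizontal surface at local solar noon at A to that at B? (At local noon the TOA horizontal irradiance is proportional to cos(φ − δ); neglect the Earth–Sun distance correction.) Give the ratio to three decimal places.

1.727

A: cos θ_z = cos(-11.7° − (-6.2°)) = 0.9954.
B: cos θ_z = cos(38.9° − (-15.9°)) = 0.5764.
Ratio A/B = 0.9954 / 0.5764 = 1.7269.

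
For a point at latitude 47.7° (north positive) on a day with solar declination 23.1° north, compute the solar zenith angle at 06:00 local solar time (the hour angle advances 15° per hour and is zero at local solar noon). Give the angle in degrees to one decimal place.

73.1°

Hour angle H = 15° × (6 − 12) = -90.00°.
cos θ_z = sin φ sin δ + cos φ cos δ cos H = (0.7396)(0.3923) + (0.6730)(0.9198)(0.0000) = 0.2901.
θ_z = arccos(0.2901) = 73.14°.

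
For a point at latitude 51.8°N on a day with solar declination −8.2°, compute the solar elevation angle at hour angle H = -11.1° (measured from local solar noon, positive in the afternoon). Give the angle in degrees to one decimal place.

cos θ_z = sin(51.8°) sin(-8.2°) + cos(51.8°) cos(-8.2°) cos(-11.10°) = -0.1121 + 0.6006 = 0.4885.
θ_z = arccos(0.4885) = 60.76°, so the elevation is 90° − 60.76° = 29.24°.

29.2°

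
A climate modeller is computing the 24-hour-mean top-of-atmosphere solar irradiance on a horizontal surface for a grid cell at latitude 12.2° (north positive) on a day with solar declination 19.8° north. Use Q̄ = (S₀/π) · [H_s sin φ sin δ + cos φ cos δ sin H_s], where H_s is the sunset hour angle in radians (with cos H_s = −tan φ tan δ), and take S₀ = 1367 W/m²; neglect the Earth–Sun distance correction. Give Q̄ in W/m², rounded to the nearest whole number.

450 W/m²

cos H_s = −tan(12.2°) · tan(19.8°) = -0.0778, so H_s = arccos(-0.0778) = 94.46°. In radians, H_s = 1.6486.
H_s sin φ sin δ = 1.6486 × 0.2113 × 0.3387 = 0.1180.
cos φ cos δ sin H_s = 0.9774 × 0.9409 × 0.9970 = 0.9169.
Q̄ = (1367/π) × (0.1180 + 0.9169) = 435.13 × 1.0349 = 450.32 W/m².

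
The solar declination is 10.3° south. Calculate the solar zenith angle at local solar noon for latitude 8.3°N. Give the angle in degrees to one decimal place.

18.6°

At local solar noon the hour angle is zero, so the zenith angle is |φ − δ| = |8.3° − (-10.3°)| = 18.6°.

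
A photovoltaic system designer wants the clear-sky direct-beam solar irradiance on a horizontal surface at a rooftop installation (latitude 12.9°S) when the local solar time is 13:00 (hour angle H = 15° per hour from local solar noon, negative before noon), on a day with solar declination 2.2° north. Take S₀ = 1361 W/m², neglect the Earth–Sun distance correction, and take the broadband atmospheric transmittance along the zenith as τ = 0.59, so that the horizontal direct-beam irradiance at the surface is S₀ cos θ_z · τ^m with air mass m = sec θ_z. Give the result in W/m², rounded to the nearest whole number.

720 W/m²

Hour angle H = 15° × (13 − 12) = 15.00°.
With φ = -12.9°, δ = 2.2°, H = 15.00°: sin φ sin δ = -0.0086, cos φ cos δ cos H = 0.9409, so cos θ_z = 0.9323.
Air mass m = 1/cos θ_z = 1/0.9323 = 1.073; τ^m = 0.59^1.073 = 0.5677.
Surface direct beam = 1361 × 0.9323 × 0.5677 = 720.33 W/m².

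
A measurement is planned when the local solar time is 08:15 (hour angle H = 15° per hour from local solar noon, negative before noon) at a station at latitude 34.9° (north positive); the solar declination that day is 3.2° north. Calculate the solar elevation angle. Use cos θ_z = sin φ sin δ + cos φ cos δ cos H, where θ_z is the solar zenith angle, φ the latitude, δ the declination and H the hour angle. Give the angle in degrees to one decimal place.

29.1°

Hour angle H = 15° × (8.25 − 12) = -56.25°.
With φ = 34.9°, δ = 3.2°, H = -56.25°: sin φ sin δ = 0.0319, cos φ cos δ cos H = 0.4549, so cos θ_z = 0.4868.
θ_z = arccos(0.4868) = 60.87°, so the elevation is 90° − 60.87° = 29.13°.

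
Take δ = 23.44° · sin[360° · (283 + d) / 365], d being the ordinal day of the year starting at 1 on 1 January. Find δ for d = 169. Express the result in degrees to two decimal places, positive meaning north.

+23.38°

360 × (283 + 169) / 365 = 445.808°; sin(445.808°) = 0.9973.
δ = 23.44 × 0.9973 = 23.377° ≈ +23.38°.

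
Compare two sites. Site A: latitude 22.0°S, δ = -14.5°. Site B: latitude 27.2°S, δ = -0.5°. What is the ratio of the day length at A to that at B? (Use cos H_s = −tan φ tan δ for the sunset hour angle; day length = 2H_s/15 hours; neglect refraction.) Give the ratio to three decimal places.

A: H_s = arccos(−tan -22.0° · tan -14.5°) = 96.00°, so 2H_s/15 = 12.8000 h.
B: H_s = arccos(−tan -27.2° · tan -0.5°) = 90.26°, so 2H_s/15 = 12.0347 h.
Ratio A/B = 12.8000 / 12.0347 = 1.0636.

1.064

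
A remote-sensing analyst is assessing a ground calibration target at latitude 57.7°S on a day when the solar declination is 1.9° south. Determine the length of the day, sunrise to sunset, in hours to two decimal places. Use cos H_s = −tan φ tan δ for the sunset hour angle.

The sunset hour angle satisfies cos H_s = −tan φ tan δ = -0.0525, giving H_s = 93.01°.
Day length = 2 H_s / 15° h⁻¹ = 186.02° / 15 = 12.401 h.

12.40 hours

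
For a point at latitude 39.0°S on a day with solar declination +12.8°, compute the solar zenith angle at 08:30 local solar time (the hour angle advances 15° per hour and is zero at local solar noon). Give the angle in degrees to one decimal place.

71.2°

Hour angle H = 15° × (8.5 − 12) = -52.50°.
With φ = -39.0°, δ = 12.8°, H = -52.50°: sin φ sin δ = -0.1394, cos φ cos δ cos H = 0.4613, so cos θ_z = 0.3219.
θ_z = arccos(0.3219) = 71.22°.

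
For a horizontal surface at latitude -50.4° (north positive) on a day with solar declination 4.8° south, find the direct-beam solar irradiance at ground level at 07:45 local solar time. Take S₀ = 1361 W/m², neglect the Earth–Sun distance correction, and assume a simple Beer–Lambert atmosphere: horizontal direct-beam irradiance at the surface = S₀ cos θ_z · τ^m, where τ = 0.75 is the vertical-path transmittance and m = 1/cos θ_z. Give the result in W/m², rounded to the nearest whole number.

Hour angle H = 15° × (7.75 − 12) = -63.75°.
cos θ_z = sin(-50.4°) sin(-4.8°) + cos(-50.4°) cos(-4.8°) cos(-63.75°) = 0.0645 + 0.2809 = 0.3454.
Air mass m = 1/cos θ_z = 1/0.3454 = 2.895; τ^m = 0.75^2.895 = 0.4348.
Surface direct beam = 1361 × 0.3454 × 0.4348 = 204.39 W/m².

204 W/m²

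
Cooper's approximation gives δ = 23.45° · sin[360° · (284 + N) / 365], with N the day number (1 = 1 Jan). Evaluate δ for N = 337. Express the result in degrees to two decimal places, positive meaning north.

360 × (284 + 337) / 365 = 612.493°; sin(612.493°) = -0.9537.
δ = 23.45 × -0.9537 = -22.364° ≈ -22.36°.

-22.36°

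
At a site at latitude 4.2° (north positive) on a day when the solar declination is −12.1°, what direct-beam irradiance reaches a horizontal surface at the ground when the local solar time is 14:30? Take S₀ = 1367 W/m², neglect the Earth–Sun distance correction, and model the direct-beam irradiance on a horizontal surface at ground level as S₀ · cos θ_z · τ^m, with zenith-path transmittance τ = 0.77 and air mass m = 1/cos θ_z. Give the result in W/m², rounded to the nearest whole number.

734 W/m²

Hour angle H = 15° × (14.5 − 12) = 37.50°.
cos θ_z = sin(4.2°) sin(-12.1°) + cos(4.2°) cos(-12.1°) cos(37.50°) = -0.0154 + 0.7736 = 0.7582.
Air mass m = 1/cos θ_z = 1/0.7582 = 1.319; τ^m = 0.77^1.319 = 0.7084.
Surface direct beam = 1367 × 0.7582 × 0.7084 = 734.23 W/m².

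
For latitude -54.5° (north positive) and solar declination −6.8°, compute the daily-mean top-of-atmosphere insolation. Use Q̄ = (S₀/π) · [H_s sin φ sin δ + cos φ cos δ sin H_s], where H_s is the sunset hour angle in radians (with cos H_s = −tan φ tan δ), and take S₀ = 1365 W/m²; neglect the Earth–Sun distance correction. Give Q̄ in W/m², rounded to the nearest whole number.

320 W/m²

−tan φ tan δ = −(-1.4019)(-0.1192) = -0.1671; H_s = arccos(-0.1671) = 99.62°. In radians, H_s = 1.7387.
H_s sin φ sin δ = 1.7387 × -0.8141 × -0.1184 = 0.1676.
cos φ cos δ sin H_s = 0.5807 × 0.9930 × 0.9859 = 0.5685.
Q̄ = (1365/π) × (0.1676 + 0.5685) = 434.49 × 0.7361 = 319.83 W/m².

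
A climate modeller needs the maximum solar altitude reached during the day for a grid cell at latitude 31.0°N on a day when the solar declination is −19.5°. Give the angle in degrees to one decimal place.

At local solar noon the hour angle is zero, so the elevation is 90° − |φ − δ| = 90° − |31.0° − (-19.5°)| = 90° − 50.5° = 39.5°.

39.5°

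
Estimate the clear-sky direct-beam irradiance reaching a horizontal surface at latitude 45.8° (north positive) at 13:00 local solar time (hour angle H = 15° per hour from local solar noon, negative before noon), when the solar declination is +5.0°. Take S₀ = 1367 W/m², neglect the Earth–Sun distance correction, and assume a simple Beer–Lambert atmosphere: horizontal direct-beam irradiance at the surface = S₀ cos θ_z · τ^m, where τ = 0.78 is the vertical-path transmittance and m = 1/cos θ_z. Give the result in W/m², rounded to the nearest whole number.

714 W/m²

Hour angle H = 15° × (13 − 12) = 15.00°.
cos θ_z = sin φ sin δ + cos φ cos δ cos H = (0.7169)(0.0872) + (0.6972)(0.9962)(0.9659) = 0.7334.
Air mass m = 1/cos θ_z = 1/0.7334 = 1.364; τ^m = 0.78^1.364 = 0.7126.
Surface direct beam = 1367 × 0.7334 × 0.7126 = 714.42 W/m².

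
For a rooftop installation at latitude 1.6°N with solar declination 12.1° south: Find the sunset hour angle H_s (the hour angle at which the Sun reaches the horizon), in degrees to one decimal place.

−tan φ tan δ = −(0.0279)(-0.2144) = 0.0060; H_s = arccos(0.0060) = 89.66°.

89.7°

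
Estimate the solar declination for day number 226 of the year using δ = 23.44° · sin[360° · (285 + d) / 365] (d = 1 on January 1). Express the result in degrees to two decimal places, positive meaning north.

+13.78°

360 × (285 + 226) / 365 = 504.000°; sin(504.000°) = 0.5878.
δ = 23.44 × 0.5878 = 13.778° ≈ +13.78°.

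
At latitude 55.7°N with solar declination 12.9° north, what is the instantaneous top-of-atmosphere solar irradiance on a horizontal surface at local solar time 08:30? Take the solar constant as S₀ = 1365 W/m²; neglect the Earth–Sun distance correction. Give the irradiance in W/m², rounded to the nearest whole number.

708 W/m²

Hour angle H = 15° × (8.5 − 12) = -52.50°.
cos θ_z = sin φ sin δ + cos φ cos δ cos H = (0.8261)(0.2233) + (0.5635)(0.9748)(0.6088) = 0.5189.
Top-of-atmosphere irradiance = S₀ cos θ_z = 1365 × 0.5189 = 708.30 W/m².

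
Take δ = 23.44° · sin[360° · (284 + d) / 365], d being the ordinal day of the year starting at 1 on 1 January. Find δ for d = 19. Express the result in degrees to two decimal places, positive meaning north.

-20.53°

360 × (284 + 19) / 365 = 298.849°; sin(298.849°) = -0.8759.
δ = 23.44 × -0.8759 = -20.531° ≈ -20.53°.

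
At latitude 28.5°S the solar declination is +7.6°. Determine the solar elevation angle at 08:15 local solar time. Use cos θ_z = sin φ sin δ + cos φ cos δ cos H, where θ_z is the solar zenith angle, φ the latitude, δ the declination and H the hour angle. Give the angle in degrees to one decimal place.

24.9°

Hour angle H = 15° × (8.25 − 12) = -56.25°.
With φ = -28.5°, δ = 7.6°, H = -56.25°: sin φ sin δ = -0.0631, cos φ cos δ cos H = 0.4840, so cos θ_z = 0.4209.
θ_z = arccos(0.4209) = 65.11°, so the elevation is 90° − 65.11° = 24.89°.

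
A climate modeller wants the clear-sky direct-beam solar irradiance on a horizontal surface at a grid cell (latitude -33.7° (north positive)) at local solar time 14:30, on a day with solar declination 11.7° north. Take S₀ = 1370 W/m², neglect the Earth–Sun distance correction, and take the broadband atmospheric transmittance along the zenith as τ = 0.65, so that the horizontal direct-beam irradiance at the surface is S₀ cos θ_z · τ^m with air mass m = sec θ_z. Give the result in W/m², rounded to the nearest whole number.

Hour angle H = 15° × (14.5 − 12) = 37.50°.
With φ = -33.7°, δ = 11.7°, H = 37.50°: sin φ sin δ = -0.1125, cos φ cos δ cos H = 0.6463, so cos θ_z = 0.5338.
Air mass m = 1/cos θ_z = 1/0.5338 = 1.873; τ^m = 0.65^1.873 = 0.4463.
Surface direct beam = 1370 × 0.5338 × 0.4463 = 326.38 W/m².

326 W/m²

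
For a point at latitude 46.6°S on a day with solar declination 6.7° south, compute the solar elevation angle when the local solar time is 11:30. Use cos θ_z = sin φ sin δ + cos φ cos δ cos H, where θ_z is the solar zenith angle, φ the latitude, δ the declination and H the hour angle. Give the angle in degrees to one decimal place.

49.6°

Hour angle H = 15° × (11.5 − 12) = -7.50°.
cos θ_z = sin φ sin δ + cos φ cos δ cos H = (-0.7266)(-0.1167) + (0.6871)(0.9932)(0.9914) = 0.7614.
θ_z = arccos(0.7614) = 40.41°, so the elevation is 90° − 40.41° = 49.59°.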